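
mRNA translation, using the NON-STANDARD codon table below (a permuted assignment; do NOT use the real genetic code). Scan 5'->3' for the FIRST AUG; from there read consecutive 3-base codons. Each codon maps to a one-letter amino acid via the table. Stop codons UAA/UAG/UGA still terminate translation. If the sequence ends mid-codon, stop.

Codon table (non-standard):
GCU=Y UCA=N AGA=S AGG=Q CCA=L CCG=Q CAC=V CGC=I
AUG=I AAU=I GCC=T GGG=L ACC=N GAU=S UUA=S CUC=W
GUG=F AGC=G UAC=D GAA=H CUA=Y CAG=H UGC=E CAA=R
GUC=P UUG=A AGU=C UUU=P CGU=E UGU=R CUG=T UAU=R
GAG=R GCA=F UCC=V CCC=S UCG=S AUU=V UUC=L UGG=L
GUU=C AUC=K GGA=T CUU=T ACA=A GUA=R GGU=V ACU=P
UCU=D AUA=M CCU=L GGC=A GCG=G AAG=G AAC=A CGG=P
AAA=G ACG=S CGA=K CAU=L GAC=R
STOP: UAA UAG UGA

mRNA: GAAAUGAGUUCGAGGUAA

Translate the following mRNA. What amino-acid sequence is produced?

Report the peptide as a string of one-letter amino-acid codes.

Answer: ICSQ

Derivation:
start AUG at pos 3
pos 3: AUG -> I; peptide=I
pos 6: AGU -> C; peptide=IC
pos 9: UCG -> S; peptide=ICS
pos 12: AGG -> Q; peptide=ICSQ
pos 15: UAA -> STOP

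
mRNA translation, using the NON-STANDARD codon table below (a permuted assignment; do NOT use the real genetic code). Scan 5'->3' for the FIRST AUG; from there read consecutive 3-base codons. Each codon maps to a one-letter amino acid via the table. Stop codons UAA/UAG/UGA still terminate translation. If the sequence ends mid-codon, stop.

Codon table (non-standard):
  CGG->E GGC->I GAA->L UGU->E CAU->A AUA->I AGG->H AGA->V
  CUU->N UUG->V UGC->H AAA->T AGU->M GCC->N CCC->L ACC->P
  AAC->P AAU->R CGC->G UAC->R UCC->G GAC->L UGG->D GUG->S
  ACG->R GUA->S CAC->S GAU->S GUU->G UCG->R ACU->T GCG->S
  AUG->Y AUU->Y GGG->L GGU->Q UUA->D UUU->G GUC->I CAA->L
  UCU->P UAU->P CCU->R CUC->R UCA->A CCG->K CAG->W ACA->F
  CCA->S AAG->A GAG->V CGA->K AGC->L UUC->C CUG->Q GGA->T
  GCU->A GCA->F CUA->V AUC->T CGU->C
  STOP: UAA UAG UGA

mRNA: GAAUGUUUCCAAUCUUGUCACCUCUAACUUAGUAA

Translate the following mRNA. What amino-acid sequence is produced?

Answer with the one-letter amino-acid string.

Answer: YGSTVARVT

Derivation:
start AUG at pos 2
pos 2: AUG -> Y; peptide=Y
pos 5: UUU -> G; peptide=YG
pos 8: CCA -> S; peptide=YGS
pos 11: AUC -> T; peptide=YGST
pos 14: UUG -> V; peptide=YGSTV
pos 17: UCA -> A; peptide=YGSTVA
pos 20: CCU -> R; peptide=YGSTVAR
pos 23: CUA -> V; peptide=YGSTVARV
pos 26: ACU -> T; peptide=YGSTVARVT
pos 29: UAG -> STOP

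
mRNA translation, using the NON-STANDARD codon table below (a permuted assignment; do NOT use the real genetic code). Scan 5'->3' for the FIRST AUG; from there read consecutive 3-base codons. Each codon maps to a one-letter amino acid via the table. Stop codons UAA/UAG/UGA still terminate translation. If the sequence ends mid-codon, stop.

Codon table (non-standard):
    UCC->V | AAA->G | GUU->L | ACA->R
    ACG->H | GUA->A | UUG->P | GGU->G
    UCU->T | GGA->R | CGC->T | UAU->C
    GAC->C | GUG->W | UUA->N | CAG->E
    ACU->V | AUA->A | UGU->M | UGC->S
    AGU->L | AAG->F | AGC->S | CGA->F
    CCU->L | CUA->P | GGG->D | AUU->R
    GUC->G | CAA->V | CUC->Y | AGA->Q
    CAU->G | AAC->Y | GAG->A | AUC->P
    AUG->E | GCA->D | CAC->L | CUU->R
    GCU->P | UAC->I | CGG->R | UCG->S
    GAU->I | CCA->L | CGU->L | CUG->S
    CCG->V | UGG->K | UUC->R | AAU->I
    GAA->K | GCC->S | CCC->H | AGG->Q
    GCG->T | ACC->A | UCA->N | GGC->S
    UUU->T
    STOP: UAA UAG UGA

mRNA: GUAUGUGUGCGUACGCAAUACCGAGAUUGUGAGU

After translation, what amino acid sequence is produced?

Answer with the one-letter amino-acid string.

Answer: EMTIDAVQP

Derivation:
start AUG at pos 2
pos 2: AUG -> E; peptide=E
pos 5: UGU -> M; peptide=EM
pos 8: GCG -> T; peptide=EMT
pos 11: UAC -> I; peptide=EMTI
pos 14: GCA -> D; peptide=EMTID
pos 17: AUA -> A; peptide=EMTIDA
pos 20: CCG -> V; peptide=EMTIDAV
pos 23: AGA -> Q; peptide=EMTIDAVQ
pos 26: UUG -> P; peptide=EMTIDAVQP
pos 29: UGA -> STOP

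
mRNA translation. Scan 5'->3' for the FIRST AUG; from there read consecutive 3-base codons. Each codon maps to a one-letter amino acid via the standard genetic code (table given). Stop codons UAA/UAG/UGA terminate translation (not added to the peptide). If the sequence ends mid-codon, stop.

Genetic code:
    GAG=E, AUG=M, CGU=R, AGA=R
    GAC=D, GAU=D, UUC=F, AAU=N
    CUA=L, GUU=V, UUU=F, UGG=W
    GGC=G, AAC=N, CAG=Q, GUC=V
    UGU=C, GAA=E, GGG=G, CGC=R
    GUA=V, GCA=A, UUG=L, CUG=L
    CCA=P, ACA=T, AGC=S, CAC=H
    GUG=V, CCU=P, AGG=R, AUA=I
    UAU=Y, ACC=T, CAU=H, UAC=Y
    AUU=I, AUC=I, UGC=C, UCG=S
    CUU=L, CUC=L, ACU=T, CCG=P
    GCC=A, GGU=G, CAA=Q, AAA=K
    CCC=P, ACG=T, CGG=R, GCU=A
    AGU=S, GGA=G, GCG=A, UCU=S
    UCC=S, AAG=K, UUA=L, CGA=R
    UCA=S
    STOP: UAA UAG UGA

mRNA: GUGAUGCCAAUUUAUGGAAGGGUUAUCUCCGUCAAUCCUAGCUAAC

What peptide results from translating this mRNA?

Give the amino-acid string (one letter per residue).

start AUG at pos 3
pos 3: AUG -> M; peptide=M
pos 6: CCA -> P; peptide=MP
pos 9: AUU -> I; peptide=MPI
pos 12: UAU -> Y; peptide=MPIY
pos 15: GGA -> G; peptide=MPIYG
pos 18: AGG -> R; peptide=MPIYGR
pos 21: GUU -> V; peptide=MPIYGRV
pos 24: AUC -> I; peptide=MPIYGRVI
pos 27: UCC -> S; peptide=MPIYGRVIS
pos 30: GUC -> V; peptide=MPIYGRVISV
pos 33: AAU -> N; peptide=MPIYGRVISVN
pos 36: CCU -> P; peptide=MPIYGRVISVNP
pos 39: AGC -> S; peptide=MPIYGRVISVNPS
pos 42: UAA -> STOP

Answer: MPIYGRVISVNPS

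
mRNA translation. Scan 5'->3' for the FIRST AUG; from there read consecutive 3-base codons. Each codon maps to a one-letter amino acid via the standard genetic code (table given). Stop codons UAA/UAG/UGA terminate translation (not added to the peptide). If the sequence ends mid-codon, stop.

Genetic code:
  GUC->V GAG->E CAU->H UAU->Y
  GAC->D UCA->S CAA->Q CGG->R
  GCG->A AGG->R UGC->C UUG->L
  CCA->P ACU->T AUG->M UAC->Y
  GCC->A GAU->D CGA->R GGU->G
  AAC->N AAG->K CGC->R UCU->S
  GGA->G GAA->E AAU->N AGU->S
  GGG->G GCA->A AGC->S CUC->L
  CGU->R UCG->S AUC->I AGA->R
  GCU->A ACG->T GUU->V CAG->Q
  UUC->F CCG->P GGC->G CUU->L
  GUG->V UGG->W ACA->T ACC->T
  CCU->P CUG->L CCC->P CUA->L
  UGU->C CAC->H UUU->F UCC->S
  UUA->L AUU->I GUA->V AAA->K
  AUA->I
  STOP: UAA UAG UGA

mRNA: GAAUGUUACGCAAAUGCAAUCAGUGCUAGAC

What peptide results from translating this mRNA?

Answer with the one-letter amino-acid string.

Answer: MLRKCNQC

Derivation:
start AUG at pos 2
pos 2: AUG -> M; peptide=M
pos 5: UUA -> L; peptide=ML
pos 8: CGC -> R; peptide=MLR
pos 11: AAA -> K; peptide=MLRK
pos 14: UGC -> C; peptide=MLRKC
pos 17: AAU -> N; peptide=MLRKCN
pos 20: CAG -> Q; peptide=MLRKCNQ
pos 23: UGC -> C; peptide=MLRKCNQC
pos 26: UAG -> STOP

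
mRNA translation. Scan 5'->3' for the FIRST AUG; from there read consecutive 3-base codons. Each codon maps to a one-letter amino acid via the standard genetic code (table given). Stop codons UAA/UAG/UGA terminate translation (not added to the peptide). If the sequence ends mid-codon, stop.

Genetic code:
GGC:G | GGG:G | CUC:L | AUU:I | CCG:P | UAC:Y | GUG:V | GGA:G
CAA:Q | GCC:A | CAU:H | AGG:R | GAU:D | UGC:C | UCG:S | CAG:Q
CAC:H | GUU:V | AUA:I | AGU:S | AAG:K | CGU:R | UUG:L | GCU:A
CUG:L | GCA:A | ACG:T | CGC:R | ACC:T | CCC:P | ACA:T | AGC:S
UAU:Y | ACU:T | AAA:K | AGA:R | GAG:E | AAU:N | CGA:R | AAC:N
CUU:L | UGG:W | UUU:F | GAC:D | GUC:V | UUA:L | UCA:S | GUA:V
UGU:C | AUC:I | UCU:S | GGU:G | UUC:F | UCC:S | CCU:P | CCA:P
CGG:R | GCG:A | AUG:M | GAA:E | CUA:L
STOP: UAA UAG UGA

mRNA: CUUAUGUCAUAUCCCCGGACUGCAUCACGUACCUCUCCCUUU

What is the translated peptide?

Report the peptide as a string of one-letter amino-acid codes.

start AUG at pos 3
pos 3: AUG -> M; peptide=M
pos 6: UCA -> S; peptide=MS
pos 9: UAU -> Y; peptide=MSY
pos 12: CCC -> P; peptide=MSYP
pos 15: CGG -> R; peptide=MSYPR
pos 18: ACU -> T; peptide=MSYPRT
pos 21: GCA -> A; peptide=MSYPRTA
pos 24: UCA -> S; peptide=MSYPRTAS
pos 27: CGU -> R; peptide=MSYPRTASR
pos 30: ACC -> T; peptide=MSYPRTASRT
pos 33: UCU -> S; peptide=MSYPRTASRTS
pos 36: CCC -> P; peptide=MSYPRTASRTSP
pos 39: UUU -> F; peptide=MSYPRTASRTSPF
pos 42: only 0 nt remain (<3), stop (end of mRNA)

Answer: MSYPRTASRTSPF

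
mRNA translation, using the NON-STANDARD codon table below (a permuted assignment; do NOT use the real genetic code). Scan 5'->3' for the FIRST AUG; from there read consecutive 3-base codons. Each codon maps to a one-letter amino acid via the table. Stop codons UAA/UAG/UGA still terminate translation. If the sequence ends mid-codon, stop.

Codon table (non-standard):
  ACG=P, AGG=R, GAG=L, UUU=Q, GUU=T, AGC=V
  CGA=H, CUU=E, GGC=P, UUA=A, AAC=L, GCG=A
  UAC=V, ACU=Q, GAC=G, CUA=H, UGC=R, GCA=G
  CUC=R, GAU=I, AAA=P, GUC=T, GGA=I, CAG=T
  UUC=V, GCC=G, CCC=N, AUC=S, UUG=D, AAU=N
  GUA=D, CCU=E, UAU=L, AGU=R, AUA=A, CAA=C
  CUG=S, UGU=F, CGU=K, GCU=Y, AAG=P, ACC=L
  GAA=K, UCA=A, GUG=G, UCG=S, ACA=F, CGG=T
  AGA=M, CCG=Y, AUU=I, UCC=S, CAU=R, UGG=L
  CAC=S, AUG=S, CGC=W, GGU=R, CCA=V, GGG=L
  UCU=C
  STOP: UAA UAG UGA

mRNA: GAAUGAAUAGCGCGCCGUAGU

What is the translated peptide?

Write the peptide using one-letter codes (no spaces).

start AUG at pos 2
pos 2: AUG -> S; peptide=S
pos 5: AAU -> N; peptide=SN
pos 8: AGC -> V; peptide=SNV
pos 11: GCG -> A; peptide=SNVA
pos 14: CCG -> Y; peptide=SNVAY
pos 17: UAG -> STOP

Answer: SNVAY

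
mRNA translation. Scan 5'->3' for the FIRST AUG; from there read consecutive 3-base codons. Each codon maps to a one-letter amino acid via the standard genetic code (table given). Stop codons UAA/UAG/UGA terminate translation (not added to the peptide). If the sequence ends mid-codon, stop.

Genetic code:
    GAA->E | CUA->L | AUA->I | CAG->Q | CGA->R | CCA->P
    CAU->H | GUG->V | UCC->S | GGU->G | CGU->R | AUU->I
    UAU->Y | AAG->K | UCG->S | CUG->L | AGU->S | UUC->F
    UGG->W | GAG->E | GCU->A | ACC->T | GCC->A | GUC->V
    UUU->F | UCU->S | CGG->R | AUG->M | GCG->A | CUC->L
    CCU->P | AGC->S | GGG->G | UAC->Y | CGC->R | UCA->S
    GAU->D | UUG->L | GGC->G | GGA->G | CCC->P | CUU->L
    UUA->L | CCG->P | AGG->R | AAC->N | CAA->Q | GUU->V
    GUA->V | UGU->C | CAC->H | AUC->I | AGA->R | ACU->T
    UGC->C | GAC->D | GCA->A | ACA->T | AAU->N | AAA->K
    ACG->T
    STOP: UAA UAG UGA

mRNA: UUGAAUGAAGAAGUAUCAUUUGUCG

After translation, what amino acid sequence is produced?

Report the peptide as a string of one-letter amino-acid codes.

Answer: MKKYHLS

Derivation:
start AUG at pos 4
pos 4: AUG -> M; peptide=M
pos 7: AAG -> K; peptide=MK
pos 10: AAG -> K; peptide=MKK
pos 13: UAU -> Y; peptide=MKKY
pos 16: CAU -> H; peptide=MKKYH
pos 19: UUG -> L; peptide=MKKYHL
pos 22: UCG -> S; peptide=MKKYHLS
pos 25: only 0 nt remain (<3), stop (end of mRNA)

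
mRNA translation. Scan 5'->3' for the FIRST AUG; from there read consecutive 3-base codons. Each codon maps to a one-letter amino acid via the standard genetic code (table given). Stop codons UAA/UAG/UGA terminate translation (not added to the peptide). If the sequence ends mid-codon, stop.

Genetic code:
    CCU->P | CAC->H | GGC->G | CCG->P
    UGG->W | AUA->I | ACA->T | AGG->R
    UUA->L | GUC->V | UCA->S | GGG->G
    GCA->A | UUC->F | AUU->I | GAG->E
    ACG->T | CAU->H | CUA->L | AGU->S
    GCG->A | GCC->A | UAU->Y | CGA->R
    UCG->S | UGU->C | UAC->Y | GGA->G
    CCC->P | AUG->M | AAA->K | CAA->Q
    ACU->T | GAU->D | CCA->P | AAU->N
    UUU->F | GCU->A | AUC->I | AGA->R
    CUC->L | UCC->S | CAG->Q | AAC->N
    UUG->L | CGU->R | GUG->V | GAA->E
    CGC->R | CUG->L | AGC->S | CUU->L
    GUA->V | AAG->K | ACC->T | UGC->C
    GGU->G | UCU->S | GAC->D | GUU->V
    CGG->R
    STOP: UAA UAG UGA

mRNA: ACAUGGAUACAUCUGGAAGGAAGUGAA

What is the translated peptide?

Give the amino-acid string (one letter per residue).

Answer: MDTSGRK

Derivation:
start AUG at pos 2
pos 2: AUG -> M; peptide=M
pos 5: GAU -> D; peptide=MD
pos 8: ACA -> T; peptide=MDT
pos 11: UCU -> S; peptide=MDTS
pos 14: GGA -> G; peptide=MDTSG
pos 17: AGG -> R; peptide=MDTSGR
pos 20: AAG -> K; peptide=MDTSGRK
pos 23: UGA -> STOP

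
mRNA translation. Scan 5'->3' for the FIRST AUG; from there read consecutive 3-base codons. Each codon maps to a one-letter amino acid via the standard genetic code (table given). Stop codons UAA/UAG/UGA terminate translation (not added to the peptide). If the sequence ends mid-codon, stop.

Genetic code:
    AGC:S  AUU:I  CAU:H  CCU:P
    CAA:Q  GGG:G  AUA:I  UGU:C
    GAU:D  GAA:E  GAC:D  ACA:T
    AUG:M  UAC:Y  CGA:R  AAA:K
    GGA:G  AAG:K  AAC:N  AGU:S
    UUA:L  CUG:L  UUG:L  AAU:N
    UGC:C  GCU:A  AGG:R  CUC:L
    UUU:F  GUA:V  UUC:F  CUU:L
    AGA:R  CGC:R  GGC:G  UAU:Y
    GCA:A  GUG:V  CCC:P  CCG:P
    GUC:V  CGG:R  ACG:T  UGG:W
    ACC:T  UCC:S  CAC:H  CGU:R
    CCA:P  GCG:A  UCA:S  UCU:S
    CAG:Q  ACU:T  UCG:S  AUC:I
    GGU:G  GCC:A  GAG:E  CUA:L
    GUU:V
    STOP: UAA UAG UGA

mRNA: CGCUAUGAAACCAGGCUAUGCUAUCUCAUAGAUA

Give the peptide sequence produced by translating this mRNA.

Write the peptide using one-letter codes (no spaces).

start AUG at pos 4
pos 4: AUG -> M; peptide=M
pos 7: AAA -> K; peptide=MK
pos 10: CCA -> P; peptide=MKP
pos 13: GGC -> G; peptide=MKPG
pos 16: UAU -> Y; peptide=MKPGY
pos 19: GCU -> A; peptide=MKPGYA
pos 22: AUC -> I; peptide=MKPGYAI
pos 25: UCA -> S; peptide=MKPGYAIS
pos 28: UAG -> STOP

Answer: MKPGYAIS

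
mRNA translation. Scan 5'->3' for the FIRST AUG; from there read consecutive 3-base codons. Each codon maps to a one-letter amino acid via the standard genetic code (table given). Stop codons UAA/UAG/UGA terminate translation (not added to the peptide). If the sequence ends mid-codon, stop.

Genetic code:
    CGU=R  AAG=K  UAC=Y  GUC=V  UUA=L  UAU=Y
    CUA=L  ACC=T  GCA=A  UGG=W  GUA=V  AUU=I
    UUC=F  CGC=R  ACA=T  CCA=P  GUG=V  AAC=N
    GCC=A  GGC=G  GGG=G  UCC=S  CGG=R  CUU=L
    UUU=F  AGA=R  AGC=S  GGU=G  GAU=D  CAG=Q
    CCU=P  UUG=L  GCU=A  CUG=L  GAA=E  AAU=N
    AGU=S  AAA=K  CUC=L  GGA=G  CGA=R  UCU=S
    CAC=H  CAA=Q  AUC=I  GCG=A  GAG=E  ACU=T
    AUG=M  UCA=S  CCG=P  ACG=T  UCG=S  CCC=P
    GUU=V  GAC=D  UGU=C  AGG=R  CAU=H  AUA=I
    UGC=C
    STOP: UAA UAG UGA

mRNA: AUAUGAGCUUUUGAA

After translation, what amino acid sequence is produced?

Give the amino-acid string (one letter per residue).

Answer: MSF

Derivation:
start AUG at pos 2
pos 2: AUG -> M; peptide=M
pos 5: AGC -> S; peptide=MS
pos 8: UUU -> F; peptide=MSF
pos 11: UGA -> STOP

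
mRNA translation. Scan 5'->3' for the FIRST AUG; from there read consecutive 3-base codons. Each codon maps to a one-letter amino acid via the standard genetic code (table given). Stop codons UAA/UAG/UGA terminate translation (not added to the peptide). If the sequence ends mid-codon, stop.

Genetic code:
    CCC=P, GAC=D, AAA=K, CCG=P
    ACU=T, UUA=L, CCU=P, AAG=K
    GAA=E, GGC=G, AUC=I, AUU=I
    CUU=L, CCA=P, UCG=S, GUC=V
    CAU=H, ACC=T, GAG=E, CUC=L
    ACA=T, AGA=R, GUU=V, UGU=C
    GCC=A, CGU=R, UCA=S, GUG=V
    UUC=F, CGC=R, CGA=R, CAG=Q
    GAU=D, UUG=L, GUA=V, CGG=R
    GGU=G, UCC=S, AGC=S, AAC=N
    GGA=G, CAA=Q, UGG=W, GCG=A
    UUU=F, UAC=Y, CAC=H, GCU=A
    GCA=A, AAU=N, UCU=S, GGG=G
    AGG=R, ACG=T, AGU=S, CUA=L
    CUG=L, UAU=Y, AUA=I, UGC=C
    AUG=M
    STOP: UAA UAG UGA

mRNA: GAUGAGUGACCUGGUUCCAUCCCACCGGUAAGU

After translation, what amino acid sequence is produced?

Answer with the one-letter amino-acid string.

Answer: MSDLVPSHR

Derivation:
start AUG at pos 1
pos 1: AUG -> M; peptide=M
pos 4: AGU -> S; peptide=MS
pos 7: GAC -> D; peptide=MSD
pos 10: CUG -> L; peptide=MSDL
pos 13: GUU -> V; peptide=MSDLV
pos 16: CCA -> P; peptide=MSDLVP
pos 19: UCC -> S; peptide=MSDLVPS
pos 22: CAC -> H; peptide=MSDLVPSH
pos 25: CGG -> R; peptide=MSDLVPSHR
pos 28: UAA -> STOP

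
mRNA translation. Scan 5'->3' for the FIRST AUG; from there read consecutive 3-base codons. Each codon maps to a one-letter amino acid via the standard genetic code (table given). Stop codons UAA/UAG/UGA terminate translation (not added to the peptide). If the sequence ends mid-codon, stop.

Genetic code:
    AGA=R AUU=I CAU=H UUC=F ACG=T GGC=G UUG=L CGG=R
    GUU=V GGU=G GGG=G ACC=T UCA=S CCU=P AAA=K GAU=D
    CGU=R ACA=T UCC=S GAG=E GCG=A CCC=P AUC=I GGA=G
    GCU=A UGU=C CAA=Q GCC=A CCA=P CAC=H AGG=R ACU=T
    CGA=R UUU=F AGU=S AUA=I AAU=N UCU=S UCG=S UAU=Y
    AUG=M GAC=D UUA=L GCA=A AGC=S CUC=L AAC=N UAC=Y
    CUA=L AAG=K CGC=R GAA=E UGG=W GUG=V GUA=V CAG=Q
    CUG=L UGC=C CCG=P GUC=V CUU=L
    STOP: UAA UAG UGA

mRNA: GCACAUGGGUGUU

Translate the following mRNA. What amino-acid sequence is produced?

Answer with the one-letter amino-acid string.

start AUG at pos 4
pos 4: AUG -> M; peptide=M
pos 7: GGU -> G; peptide=MG
pos 10: GUU -> V; peptide=MGV
pos 13: only 0 nt remain (<3), stop (end of mRNA)

Answer: MGV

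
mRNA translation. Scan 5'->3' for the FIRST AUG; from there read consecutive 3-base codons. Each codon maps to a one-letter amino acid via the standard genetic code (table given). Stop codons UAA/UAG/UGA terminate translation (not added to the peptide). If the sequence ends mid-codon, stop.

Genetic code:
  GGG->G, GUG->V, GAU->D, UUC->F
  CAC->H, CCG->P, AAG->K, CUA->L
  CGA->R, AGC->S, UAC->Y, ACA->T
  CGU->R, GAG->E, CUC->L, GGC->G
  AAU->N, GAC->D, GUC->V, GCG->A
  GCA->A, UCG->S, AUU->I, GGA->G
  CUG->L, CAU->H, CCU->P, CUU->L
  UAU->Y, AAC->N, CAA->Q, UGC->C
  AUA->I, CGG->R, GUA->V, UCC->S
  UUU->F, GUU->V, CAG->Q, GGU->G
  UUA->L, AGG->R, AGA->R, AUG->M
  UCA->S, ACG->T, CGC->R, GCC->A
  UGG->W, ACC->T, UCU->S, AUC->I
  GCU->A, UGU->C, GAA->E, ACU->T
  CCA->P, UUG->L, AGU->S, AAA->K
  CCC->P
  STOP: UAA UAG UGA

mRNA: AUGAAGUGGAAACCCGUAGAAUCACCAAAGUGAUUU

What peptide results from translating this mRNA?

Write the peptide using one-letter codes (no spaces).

start AUG at pos 0
pos 0: AUG -> M; peptide=M
pos 3: AAG -> K; peptide=MK
pos 6: UGG -> W; peptide=MKW
pos 9: AAA -> K; peptide=MKWK
pos 12: CCC -> P; peptide=MKWKP
pos 15: GUA -> V; peptide=MKWKPV
pos 18: GAA -> E; peptide=MKWKPVE
pos 21: UCA -> S; peptide=MKWKPVES
pos 24: CCA -> P; peptide=MKWKPVESP
pos 27: AAG -> K; peptide=MKWKPVESPK
pos 30: UGA -> STOP

Answer: MKWKPVESPK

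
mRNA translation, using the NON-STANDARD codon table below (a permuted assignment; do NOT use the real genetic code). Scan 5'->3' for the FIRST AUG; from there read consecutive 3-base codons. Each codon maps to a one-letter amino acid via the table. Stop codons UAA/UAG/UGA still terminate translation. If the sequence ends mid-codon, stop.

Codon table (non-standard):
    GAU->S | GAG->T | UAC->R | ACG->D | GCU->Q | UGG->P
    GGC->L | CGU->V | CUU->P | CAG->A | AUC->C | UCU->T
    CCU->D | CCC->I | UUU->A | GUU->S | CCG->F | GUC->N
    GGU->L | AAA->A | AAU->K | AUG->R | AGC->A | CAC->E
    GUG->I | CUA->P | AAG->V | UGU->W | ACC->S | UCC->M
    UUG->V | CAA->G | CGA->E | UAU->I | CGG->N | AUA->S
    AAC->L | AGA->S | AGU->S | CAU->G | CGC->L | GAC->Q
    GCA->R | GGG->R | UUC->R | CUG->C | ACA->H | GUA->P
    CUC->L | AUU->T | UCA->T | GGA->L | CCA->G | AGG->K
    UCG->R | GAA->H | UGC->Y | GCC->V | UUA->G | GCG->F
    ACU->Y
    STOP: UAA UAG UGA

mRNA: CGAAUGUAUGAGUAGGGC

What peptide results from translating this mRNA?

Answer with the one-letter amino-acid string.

Answer: RIT

Derivation:
start AUG at pos 3
pos 3: AUG -> R; peptide=R
pos 6: UAU -> I; peptide=RI
pos 9: GAG -> T; peptide=RIT
pos 12: UAG -> STOP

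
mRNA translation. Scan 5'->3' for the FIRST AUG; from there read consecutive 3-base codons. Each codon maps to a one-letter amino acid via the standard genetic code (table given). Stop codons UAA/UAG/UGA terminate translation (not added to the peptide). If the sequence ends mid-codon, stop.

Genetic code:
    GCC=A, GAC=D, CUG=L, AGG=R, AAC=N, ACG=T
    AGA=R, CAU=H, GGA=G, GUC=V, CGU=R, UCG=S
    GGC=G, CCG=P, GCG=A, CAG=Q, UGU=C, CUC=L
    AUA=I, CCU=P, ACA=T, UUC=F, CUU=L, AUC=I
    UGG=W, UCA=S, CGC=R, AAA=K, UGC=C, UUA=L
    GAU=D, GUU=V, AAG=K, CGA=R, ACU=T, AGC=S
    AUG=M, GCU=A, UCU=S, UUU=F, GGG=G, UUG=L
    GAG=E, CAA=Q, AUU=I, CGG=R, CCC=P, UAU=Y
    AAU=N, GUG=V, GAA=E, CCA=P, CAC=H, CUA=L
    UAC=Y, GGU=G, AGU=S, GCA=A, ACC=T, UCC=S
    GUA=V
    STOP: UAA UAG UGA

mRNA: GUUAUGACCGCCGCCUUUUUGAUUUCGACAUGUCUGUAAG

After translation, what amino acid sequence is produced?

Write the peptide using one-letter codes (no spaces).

Answer: MTAAFLISTCL

Derivation:
start AUG at pos 3
pos 3: AUG -> M; peptide=M
pos 6: ACC -> T; peptide=MT
pos 9: GCC -> A; peptide=MTA
pos 12: GCC -> A; peptide=MTAA
pos 15: UUU -> F; peptide=MTAAF
pos 18: UUG -> L; peptide=MTAAFL
pos 21: AUU -> I; peptide=MTAAFLI
pos 24: UCG -> S; peptide=MTAAFLIS
pos 27: ACA -> T; peptide=MTAAFLIST
pos 30: UGU -> C; peptide=MTAAFLISTC
pos 33: CUG -> L; peptide=MTAAFLISTCL
pos 36: UAA -> STOP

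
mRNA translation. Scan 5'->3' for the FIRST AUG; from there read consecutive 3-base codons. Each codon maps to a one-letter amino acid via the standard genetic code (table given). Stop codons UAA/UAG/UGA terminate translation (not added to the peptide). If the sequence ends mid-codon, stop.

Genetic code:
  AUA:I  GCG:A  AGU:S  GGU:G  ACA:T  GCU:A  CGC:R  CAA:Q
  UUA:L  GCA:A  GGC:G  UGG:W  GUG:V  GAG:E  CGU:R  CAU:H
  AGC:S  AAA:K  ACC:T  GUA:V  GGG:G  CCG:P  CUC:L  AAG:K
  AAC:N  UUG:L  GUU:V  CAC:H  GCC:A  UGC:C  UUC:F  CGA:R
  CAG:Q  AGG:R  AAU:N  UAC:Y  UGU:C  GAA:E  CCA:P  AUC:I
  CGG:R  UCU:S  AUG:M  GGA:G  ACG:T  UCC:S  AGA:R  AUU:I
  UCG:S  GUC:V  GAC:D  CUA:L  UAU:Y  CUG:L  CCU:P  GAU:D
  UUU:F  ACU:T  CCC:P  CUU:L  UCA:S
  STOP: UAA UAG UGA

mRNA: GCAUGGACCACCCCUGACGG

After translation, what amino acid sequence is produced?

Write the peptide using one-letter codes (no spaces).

start AUG at pos 2
pos 2: AUG -> M; peptide=M
pos 5: GAC -> D; peptide=MD
pos 8: CAC -> H; peptide=MDH
pos 11: CCC -> P; peptide=MDHP
pos 14: UGA -> STOP

Answer: MDHP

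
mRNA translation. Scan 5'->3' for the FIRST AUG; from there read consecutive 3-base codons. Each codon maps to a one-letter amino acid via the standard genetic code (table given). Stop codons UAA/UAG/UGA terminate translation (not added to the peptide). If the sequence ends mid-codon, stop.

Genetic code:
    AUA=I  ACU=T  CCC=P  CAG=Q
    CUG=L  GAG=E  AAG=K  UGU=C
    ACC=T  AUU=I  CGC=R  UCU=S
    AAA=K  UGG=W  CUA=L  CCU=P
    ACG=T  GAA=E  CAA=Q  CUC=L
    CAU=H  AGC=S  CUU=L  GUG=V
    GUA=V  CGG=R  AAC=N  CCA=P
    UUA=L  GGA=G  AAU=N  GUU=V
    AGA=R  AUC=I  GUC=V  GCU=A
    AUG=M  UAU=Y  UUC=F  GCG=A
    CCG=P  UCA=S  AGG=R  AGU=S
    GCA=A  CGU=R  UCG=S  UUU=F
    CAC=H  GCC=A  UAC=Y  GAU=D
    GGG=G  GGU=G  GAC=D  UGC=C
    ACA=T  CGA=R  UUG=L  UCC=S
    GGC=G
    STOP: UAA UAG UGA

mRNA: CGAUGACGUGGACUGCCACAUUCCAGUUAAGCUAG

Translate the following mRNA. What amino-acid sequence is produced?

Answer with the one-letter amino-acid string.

Answer: MTWTATFQLS

Derivation:
start AUG at pos 2
pos 2: AUG -> M; peptide=M
pos 5: ACG -> T; peptide=MT
pos 8: UGG -> W; peptide=MTW
pos 11: ACU -> T; peptide=MTWT
pos 14: GCC -> A; peptide=MTWTA
pos 17: ACA -> T; peptide=MTWTAT
pos 20: UUC -> F; peptide=MTWTATF
pos 23: CAG -> Q; peptide=MTWTATFQ
pos 26: UUA -> L; peptide=MTWTATFQL
pos 29: AGC -> S; peptide=MTWTATFQLS
pos 32: UAG -> STOP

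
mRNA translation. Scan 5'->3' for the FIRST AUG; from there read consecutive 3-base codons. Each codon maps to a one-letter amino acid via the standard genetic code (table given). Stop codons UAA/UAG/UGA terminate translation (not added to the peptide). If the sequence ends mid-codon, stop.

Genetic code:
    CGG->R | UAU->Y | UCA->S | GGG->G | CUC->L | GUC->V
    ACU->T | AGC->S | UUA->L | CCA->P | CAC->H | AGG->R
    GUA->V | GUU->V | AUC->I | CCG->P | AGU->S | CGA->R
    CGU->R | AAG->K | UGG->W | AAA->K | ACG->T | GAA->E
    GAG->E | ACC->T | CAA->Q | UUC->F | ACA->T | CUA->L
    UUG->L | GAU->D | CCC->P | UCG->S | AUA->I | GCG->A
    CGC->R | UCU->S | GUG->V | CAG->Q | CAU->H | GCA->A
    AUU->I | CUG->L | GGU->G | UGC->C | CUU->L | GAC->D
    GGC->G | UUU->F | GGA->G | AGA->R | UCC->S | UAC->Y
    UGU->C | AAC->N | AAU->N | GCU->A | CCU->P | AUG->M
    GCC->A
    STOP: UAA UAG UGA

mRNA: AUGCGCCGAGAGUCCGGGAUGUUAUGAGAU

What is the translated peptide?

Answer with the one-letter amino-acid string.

start AUG at pos 0
pos 0: AUG -> M; peptide=M
pos 3: CGC -> R; peptide=MR
pos 6: CGA -> R; peptide=MRR
pos 9: GAG -> E; peptide=MRRE
pos 12: UCC -> S; peptide=MRRES
pos 15: GGG -> G; peptide=MRRESG
pos 18: AUG -> M; peptide=MRRESGM
pos 21: UUA -> L; peptide=MRRESGML
pos 24: UGA -> STOP

Answer: MRRESGML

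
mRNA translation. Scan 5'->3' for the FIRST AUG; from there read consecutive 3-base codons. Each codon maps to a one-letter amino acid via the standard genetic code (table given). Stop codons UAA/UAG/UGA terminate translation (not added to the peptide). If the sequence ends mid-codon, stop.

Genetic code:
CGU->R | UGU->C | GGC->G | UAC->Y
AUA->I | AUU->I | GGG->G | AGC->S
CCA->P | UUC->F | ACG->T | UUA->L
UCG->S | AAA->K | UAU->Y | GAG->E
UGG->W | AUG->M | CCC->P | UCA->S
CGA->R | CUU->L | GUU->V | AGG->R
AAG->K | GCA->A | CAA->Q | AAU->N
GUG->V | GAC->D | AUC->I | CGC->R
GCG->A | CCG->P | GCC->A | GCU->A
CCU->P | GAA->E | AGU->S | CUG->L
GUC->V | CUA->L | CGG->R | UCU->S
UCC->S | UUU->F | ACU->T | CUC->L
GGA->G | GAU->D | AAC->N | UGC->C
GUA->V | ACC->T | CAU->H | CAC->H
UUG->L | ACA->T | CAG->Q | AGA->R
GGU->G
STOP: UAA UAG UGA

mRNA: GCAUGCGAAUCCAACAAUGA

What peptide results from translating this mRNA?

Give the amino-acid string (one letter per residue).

start AUG at pos 2
pos 2: AUG -> M; peptide=M
pos 5: CGA -> R; peptide=MR
pos 8: AUC -> I; peptide=MRI
pos 11: CAA -> Q; peptide=MRIQ
pos 14: CAA -> Q; peptide=MRIQQ
pos 17: UGA -> STOP

Answer: MRIQQ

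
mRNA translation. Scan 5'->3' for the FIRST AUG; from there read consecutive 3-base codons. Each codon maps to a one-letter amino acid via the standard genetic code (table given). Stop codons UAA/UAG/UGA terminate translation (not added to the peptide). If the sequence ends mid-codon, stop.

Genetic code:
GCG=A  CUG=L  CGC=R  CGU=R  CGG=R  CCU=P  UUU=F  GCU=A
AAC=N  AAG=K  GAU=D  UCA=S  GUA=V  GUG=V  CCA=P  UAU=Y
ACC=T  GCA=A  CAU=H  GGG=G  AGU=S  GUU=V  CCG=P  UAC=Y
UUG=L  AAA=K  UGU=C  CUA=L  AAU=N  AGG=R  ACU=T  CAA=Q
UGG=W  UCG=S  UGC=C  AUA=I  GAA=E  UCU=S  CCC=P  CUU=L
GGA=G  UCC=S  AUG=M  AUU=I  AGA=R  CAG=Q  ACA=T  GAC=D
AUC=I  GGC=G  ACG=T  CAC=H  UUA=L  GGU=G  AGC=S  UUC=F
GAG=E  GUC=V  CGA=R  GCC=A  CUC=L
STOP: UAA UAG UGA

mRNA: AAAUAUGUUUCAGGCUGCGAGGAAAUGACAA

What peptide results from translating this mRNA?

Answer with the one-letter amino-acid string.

Answer: MFQAARK

Derivation:
start AUG at pos 4
pos 4: AUG -> M; peptide=M
pos 7: UUU -> F; peptide=MF
pos 10: CAG -> Q; peptide=MFQ
pos 13: GCU -> A; peptide=MFQA
pos 16: GCG -> A; peptide=MFQAA
pos 19: AGG -> R; peptide=MFQAAR
pos 22: AAA -> K; peptide=MFQAARK
pos 25: UGA -> STOP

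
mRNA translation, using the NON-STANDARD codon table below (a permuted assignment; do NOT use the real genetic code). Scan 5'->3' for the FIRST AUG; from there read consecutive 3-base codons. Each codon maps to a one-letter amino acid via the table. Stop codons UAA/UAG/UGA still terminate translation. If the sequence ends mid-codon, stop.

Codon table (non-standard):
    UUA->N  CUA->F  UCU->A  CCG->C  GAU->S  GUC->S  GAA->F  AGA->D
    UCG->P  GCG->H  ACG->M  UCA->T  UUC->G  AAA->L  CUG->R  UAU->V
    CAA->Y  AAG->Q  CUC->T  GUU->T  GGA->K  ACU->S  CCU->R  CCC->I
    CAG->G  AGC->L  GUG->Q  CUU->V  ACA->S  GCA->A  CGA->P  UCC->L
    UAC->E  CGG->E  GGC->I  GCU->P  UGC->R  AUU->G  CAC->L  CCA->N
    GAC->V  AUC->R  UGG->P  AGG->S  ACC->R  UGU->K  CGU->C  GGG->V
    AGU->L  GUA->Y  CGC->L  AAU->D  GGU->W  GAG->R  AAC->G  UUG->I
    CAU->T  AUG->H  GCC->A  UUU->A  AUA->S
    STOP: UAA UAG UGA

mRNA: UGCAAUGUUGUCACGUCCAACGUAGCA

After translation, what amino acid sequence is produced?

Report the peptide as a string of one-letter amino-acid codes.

Answer: HITCNM

Derivation:
start AUG at pos 4
pos 4: AUG -> H; peptide=H
pos 7: UUG -> I; peptide=HI
pos 10: UCA -> T; peptide=HIT
pos 13: CGU -> C; peptide=HITC
pos 16: CCA -> N; peptide=HITCN
pos 19: ACG -> M; peptide=HITCNM
pos 22: UAG -> STOP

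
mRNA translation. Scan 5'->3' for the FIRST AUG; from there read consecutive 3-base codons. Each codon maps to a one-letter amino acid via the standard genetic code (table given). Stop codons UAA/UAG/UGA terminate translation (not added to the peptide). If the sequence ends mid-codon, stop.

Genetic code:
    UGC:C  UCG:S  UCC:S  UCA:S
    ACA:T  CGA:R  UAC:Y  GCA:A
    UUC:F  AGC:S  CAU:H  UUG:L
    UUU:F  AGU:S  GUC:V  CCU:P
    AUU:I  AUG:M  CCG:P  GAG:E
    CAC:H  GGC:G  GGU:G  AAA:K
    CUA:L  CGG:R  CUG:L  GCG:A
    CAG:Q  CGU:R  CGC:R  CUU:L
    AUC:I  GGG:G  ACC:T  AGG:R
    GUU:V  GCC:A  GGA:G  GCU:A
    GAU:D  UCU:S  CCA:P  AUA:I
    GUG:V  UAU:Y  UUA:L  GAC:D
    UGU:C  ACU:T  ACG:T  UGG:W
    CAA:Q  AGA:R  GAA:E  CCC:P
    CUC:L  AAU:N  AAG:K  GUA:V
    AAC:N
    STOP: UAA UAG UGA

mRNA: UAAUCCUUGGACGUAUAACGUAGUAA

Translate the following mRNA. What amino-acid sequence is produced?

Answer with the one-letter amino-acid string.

no AUG start codon found

Answer: (empty: no AUG start codon)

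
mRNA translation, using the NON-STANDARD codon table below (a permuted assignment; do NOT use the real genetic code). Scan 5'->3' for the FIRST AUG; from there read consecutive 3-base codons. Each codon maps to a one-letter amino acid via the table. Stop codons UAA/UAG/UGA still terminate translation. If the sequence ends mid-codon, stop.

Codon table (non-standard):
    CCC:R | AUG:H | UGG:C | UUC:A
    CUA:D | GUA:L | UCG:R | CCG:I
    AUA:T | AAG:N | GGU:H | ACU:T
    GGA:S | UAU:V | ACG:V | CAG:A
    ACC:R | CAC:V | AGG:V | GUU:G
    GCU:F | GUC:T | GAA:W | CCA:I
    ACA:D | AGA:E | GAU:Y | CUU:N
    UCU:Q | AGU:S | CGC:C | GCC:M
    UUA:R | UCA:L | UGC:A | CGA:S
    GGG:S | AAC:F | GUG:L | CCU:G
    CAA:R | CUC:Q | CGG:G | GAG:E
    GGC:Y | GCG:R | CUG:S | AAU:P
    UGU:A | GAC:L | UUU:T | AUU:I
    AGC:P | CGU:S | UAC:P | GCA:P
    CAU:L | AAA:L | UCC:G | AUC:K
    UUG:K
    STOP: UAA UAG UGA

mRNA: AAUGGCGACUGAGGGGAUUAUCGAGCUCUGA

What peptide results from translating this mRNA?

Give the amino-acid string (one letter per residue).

start AUG at pos 1
pos 1: AUG -> H; peptide=H
pos 4: GCG -> R; peptide=HR
pos 7: ACU -> T; peptide=HRT
pos 10: GAG -> E; peptide=HRTE
pos 13: GGG -> S; peptide=HRTES
pos 16: AUU -> I; peptide=HRTESI
pos 19: AUC -> K; peptide=HRTESIK
pos 22: GAG -> E; peptide=HRTESIKE
pos 25: CUC -> Q; peptide=HRTESIKEQ
pos 28: UGA -> STOP

Answer: HRTESIKEQ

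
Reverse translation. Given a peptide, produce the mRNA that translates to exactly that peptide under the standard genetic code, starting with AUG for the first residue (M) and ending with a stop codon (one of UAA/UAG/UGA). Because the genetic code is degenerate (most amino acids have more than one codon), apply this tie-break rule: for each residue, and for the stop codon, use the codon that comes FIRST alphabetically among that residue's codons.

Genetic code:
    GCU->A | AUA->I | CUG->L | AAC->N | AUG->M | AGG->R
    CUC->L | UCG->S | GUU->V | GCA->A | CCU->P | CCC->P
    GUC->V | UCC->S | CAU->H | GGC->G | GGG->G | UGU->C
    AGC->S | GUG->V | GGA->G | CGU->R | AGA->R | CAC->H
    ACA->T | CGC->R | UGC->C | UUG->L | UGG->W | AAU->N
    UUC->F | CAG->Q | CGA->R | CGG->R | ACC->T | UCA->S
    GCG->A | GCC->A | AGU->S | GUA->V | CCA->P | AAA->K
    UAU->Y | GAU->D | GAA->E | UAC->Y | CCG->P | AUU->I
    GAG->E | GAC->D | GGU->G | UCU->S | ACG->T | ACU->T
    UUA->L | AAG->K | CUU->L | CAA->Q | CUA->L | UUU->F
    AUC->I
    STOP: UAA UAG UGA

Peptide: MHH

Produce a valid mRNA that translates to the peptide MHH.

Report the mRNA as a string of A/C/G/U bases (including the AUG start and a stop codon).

Answer: mRNA: AUGCACCACUAA

Derivation:
residue 1: M -> AUG (start codon)
residue 2: H codons sorted = CAC,CAU -> pick first = CAC
residue 3: H codons sorted = CAC,CAU -> pick first = CAC
terminator: stop codons sorted = UAA,UAG,UGA -> pick first = UAA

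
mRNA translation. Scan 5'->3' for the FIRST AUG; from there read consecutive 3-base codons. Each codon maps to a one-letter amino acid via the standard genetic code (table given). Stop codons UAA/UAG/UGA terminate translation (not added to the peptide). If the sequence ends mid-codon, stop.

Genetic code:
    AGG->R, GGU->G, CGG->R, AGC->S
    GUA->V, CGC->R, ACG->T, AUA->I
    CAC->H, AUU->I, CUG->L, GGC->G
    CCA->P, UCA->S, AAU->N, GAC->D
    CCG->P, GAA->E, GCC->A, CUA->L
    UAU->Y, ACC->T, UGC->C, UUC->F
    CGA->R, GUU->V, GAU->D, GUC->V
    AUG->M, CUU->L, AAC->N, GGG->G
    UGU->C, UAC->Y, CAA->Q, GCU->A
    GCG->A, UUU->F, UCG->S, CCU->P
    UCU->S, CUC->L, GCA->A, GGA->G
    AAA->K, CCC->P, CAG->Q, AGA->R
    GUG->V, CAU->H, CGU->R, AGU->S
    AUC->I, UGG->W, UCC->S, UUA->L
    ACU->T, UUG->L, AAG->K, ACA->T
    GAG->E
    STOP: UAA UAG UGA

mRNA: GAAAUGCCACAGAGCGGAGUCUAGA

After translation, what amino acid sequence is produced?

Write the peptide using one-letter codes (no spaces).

Answer: MPQSGV

Derivation:
start AUG at pos 3
pos 3: AUG -> M; peptide=M
pos 6: CCA -> P; peptide=MP
pos 9: CAG -> Q; peptide=MPQ
pos 12: AGC -> S; peptide=MPQS
pos 15: GGA -> G; peptide=MPQSG
pos 18: GUC -> V; peptide=MPQSGV
pos 21: UAG -> STOP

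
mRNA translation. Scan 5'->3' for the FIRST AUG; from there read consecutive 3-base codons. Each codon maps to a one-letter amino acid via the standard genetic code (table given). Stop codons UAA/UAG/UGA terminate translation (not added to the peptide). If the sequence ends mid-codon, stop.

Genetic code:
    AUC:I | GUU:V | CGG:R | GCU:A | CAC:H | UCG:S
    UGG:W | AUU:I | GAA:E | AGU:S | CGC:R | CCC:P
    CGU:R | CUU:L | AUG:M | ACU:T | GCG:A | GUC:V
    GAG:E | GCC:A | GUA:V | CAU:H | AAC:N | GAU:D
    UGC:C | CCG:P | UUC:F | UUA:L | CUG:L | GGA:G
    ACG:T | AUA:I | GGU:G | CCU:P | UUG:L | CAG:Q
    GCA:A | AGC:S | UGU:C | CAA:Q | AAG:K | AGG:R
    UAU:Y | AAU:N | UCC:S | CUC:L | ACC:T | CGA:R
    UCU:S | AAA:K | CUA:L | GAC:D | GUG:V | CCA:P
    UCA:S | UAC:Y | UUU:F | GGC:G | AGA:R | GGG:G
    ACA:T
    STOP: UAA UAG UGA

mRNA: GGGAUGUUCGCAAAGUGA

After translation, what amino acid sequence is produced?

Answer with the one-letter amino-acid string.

start AUG at pos 3
pos 3: AUG -> M; peptide=M
pos 6: UUC -> F; peptide=MF
pos 9: GCA -> A; peptide=MFA
pos 12: AAG -> K; peptide=MFAK
pos 15: UGA -> STOP

Answer: MFAK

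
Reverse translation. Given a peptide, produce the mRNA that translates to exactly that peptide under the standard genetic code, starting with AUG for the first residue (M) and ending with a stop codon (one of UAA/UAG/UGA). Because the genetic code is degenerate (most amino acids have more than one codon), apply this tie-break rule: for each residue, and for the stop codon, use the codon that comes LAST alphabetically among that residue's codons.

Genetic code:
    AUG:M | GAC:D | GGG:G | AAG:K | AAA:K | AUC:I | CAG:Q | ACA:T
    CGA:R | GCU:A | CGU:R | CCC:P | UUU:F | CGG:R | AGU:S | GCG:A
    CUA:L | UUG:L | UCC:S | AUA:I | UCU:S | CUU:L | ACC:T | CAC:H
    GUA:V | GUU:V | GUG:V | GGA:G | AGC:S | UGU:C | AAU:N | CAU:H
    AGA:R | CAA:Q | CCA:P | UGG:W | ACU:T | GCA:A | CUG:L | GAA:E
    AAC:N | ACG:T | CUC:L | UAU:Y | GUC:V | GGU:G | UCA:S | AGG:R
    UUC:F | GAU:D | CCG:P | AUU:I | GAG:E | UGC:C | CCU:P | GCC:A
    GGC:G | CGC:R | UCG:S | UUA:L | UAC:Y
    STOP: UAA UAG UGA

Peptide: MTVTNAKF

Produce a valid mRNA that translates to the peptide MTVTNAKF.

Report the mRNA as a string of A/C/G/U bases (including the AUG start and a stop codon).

Answer: mRNA: AUGACUGUUACUAAUGCUAAGUUUUGA

Derivation:
residue 1: M -> AUG (start codon)
residue 2: T codons sorted = ACA,ACC,ACG,ACU -> pick last = ACU
residue 3: V codons sorted = GUA,GUC,GUG,GUU -> pick last = GUU
residue 4: T codons sorted = ACA,ACC,ACG,ACU -> pick last = ACU
residue 5: N codons sorted = AAC,AAU -> pick last = AAU
residue 6: A codons sorted = GCA,GCC,GCG,GCU -> pick last = GCU
residue 7: K codons sorted = AAA,AAG -> pick last = AAG
residue 8: F codons sorted = UUC,UUU -> pick last = UUU
terminator: stop codons sorted = UAA,UAG,UGA -> pick last = UGA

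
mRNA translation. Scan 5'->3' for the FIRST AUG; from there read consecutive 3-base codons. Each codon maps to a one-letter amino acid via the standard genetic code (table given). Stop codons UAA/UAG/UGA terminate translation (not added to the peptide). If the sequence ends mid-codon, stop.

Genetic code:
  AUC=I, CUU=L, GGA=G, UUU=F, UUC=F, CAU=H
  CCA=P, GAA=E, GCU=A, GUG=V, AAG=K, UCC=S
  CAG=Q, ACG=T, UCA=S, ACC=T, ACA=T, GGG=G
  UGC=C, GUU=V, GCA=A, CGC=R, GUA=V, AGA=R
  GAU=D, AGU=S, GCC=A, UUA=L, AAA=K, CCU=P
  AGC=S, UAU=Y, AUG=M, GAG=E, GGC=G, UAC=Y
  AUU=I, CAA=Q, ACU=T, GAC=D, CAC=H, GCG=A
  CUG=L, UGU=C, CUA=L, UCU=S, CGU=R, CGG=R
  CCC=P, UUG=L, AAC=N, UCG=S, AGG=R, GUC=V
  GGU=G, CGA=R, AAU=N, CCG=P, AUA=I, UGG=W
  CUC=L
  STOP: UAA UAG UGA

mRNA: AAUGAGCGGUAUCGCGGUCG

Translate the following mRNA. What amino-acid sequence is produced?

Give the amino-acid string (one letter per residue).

start AUG at pos 1
pos 1: AUG -> M; peptide=M
pos 4: AGC -> S; peptide=MS
pos 7: GGU -> G; peptide=MSG
pos 10: AUC -> I; peptide=MSGI
pos 13: GCG -> A; peptide=MSGIA
pos 16: GUC -> V; peptide=MSGIAV
pos 19: only 1 nt remain (<3), stop (end of mRNA)

Answer: MSGIAV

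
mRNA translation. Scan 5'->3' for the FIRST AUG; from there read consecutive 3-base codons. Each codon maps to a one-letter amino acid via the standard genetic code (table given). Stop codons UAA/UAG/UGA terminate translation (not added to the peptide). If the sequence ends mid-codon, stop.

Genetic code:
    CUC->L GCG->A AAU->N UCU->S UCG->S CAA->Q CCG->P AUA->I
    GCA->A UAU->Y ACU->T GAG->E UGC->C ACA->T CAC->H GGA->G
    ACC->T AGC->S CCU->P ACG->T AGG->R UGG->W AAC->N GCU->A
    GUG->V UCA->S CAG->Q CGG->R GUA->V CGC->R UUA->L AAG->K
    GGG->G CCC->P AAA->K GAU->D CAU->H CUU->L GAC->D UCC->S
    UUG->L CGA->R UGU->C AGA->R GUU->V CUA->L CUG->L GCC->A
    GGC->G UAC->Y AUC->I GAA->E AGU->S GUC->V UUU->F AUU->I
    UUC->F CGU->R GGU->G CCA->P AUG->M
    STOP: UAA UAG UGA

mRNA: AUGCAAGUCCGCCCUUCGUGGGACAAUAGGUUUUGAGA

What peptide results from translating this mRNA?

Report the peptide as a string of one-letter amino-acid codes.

Answer: MQVRPSWDNRF

Derivation:
start AUG at pos 0
pos 0: AUG -> M; peptide=M
pos 3: CAA -> Q; peptide=MQ
pos 6: GUC -> V; peptide=MQV
pos 9: CGC -> R; peptide=MQVR
pos 12: CCU -> P; peptide=MQVRP
pos 15: UCG -> S; peptide=MQVRPS
pos 18: UGG -> W; peptide=MQVRPSW
pos 21: GAC -> D; peptide=MQVRPSWD
pos 24: AAU -> N; peptide=MQVRPSWDN
pos 27: AGG -> R; peptide=MQVRPSWDNR
pos 30: UUU -> F; peptide=MQVRPSWDNRF
pos 33: UGA -> STOP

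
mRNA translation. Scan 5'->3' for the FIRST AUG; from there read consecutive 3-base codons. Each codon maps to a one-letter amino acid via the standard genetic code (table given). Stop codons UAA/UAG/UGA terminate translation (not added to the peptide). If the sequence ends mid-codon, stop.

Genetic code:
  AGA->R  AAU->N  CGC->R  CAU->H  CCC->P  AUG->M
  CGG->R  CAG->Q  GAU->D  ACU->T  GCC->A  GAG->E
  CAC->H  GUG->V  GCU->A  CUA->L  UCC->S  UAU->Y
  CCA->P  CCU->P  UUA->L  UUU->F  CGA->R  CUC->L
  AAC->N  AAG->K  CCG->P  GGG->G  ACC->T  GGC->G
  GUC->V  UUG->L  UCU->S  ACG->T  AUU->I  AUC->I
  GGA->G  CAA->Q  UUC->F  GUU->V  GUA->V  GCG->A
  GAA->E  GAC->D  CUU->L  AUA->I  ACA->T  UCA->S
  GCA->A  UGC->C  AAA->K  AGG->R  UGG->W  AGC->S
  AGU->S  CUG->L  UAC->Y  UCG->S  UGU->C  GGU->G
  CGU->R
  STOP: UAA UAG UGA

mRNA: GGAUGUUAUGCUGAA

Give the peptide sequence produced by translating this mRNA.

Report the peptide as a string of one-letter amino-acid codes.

start AUG at pos 2
pos 2: AUG -> M; peptide=M
pos 5: UUA -> L; peptide=ML
pos 8: UGC -> C; peptide=MLC
pos 11: UGA -> STOP

Answer: MLC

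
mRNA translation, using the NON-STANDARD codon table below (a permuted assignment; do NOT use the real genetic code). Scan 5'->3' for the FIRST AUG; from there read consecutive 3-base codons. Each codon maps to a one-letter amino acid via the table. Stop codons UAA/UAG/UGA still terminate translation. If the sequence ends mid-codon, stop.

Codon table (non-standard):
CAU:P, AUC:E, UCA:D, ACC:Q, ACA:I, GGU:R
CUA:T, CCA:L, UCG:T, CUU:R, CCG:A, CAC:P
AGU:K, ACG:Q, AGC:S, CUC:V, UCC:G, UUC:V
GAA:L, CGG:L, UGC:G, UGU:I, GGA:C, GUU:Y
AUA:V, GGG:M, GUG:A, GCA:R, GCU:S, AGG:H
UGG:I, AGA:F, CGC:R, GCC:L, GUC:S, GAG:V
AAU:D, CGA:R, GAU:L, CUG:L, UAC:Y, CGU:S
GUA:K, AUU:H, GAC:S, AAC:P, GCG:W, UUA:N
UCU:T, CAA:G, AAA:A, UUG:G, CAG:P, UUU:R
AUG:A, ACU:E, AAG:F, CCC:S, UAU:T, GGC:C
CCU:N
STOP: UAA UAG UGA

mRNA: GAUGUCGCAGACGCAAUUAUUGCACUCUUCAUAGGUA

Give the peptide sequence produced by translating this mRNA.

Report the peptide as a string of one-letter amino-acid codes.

start AUG at pos 1
pos 1: AUG -> A; peptide=A
pos 4: UCG -> T; peptide=AT
pos 7: CAG -> P; peptide=ATP
pos 10: ACG -> Q; peptide=ATPQ
pos 13: CAA -> G; peptide=ATPQG
pos 16: UUA -> N; peptide=ATPQGN
pos 19: UUG -> G; peptide=ATPQGNG
pos 22: CAC -> P; peptide=ATPQGNGP
pos 25: UCU -> T; peptide=ATPQGNGPT
pos 28: UCA -> D; peptide=ATPQGNGPTD
pos 31: UAG -> STOP

Answer: ATPQGNGPTD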